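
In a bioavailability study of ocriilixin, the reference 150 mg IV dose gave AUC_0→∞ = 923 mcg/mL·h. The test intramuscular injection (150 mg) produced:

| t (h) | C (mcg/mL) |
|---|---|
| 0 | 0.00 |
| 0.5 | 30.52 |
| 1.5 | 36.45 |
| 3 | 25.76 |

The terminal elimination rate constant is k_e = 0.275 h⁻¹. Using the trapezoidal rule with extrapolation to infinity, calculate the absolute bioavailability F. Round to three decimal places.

Trapezoidal AUC_0→3 (intramuscular injection):
  [0→0.5]: (0.00+30.52)/2 × 0.5 = 7.63
  [0.5→1.5]: (30.52+36.45)/2 × 1 = 33.485
  [1.5→3]: (36.45+25.76)/2 × 1.5 = 46.6575
  Sum = 87.7725 mcg/mL·h
Tail: C_last/k_e = 25.76/0.275 = 93.673
AUC_0→∞ (intramuscular injection) = 87.7725 + 93.673 = 181.4455 mcg/mL·h
F = (AUC_ev/D_ev)/(AUC_iv/D_iv) = (181.4455/150)/(923/150) = 1.20964/6.15333 = 0.1966

F = 0.197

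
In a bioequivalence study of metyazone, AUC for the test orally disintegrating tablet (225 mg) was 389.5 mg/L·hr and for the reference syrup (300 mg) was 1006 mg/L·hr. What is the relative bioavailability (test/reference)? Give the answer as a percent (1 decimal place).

F_rel = 51.6%

F_rel = (AUC_test/D_test) / (AUC_ref/D_ref)
      = (389.5/225) / (1006/300)
      = 1.73111 / 3.35333 = 0.5162 = 51.62%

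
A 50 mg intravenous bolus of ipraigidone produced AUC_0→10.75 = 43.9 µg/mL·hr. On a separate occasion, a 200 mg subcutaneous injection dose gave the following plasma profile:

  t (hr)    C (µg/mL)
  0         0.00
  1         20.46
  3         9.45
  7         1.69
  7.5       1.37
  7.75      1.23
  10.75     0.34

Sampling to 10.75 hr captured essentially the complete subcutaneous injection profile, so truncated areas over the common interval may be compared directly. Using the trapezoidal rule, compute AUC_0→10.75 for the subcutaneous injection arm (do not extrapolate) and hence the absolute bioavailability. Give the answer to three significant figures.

Trapezoidal AUC_0→10.75 (subcutaneous injection):
  [0→1]: (0.00+20.46)/2 × 1 = 10.23
  [1→3]: (20.46+9.45)/2 × 2 = 29.91
  [3→7]: (9.45+1.69)/2 × 4 = 22.28
  [7→7.5]: (1.69+1.37)/2 × 0.5 = 0.765
  [7.5→7.75]: (1.37+1.23)/2 × 0.25 = 0.325
  [7.75→10.75]: (1.23+0.34)/2 × 3 = 2.355
  Sum = 65.865 µg/mL·hr
F = (AUC_ev/D_ev)/(AUC_iv/D_iv) = (65.865/200)/(43.9/50) = 0.329325/0.878 = 0.3751

F = 0.375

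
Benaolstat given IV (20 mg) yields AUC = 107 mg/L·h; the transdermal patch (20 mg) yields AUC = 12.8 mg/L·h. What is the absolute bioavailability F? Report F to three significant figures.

F = 0.120

F = (AUC_ev / D_ev) / (AUC_iv / D_iv)
  = (12.8/20) / (107/20)
  = 0.64 / 5.35 = 0.1196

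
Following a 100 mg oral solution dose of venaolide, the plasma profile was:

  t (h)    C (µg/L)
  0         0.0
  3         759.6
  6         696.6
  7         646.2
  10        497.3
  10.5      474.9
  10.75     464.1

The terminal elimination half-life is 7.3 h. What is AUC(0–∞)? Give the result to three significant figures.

AUC = 11000 µg/L·h

Trapezoidal AUC_0→10.75:
  [0→3]: (0.0+759.6)/2 × 3 = 1139.4
  [3→6]: (759.6+696.6)/2 × 3 = 2184.3
  [6→7]: (696.6+646.2)/2 × 1 = 671.4
  [7→10]: (646.2+497.3)/2 × 3 = 1715.25
  [10→10.5]: (497.3+474.9)/2 × 0.5 = 243.05
  [10.5→10.75]: (474.9+464.1)/2 × 0.25 = 117.375
  Sum = 6070.775 µg/L·h
k_e = ln2 / t½ = 0.693147 / 7.3 = 0.0950 h^-1
Extrapolated tail: C_last / k_e = 464.1 / 0.095 = 4885.263
AUC_0→∞ = 6070.775 + 4885.263 = 10956.038 µg/L·h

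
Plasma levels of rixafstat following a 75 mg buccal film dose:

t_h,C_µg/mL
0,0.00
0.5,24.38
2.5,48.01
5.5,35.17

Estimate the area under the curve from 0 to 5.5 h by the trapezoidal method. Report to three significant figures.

AUC = 203 µg/mL·h

Trapezoidal AUC_0→5.5:
  [0→0.5]: (0.00+24.38)/2 × 0.5 = 6.095
  [0.5→2.5]: (24.38+48.01)/2 × 2 = 72.39
  [2.5→5.5]: (48.01+35.17)/2 × 3 = 124.77
  Sum = 203.255 µg/mL·h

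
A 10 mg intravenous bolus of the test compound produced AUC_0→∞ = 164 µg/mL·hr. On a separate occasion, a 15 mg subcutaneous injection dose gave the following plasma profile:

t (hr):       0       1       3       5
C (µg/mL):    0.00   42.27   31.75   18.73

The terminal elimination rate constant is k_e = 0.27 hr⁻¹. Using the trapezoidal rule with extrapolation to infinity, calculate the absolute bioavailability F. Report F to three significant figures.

Trapezoidal AUC_0→5 (subcutaneous injection):
  [0→1]: (0.00+42.27)/2 × 1 = 21.135
  [1→3]: (42.27+31.75)/2 × 2 = 74.02
  [3→5]: (31.75+18.73)/2 × 2 = 50.48
  Sum = 145.635 µg/mL·hr
Tail: C_last/k_e = 18.73/0.27 = 69.370
AUC_0→∞ (subcutaneous injection) = 145.635 + 69.370 = 215.005 µg/mL·hr
F = (AUC_ev/D_ev)/(AUC_iv/D_iv) = (215.005/15)/(164/10) = 14.3337/16.4 = 0.8740

F = 0.874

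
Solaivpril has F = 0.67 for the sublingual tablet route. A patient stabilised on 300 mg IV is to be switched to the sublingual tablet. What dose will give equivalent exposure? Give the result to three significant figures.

For equal systemic exposure: F × D_ev = D_iv
D_ev = D_iv / F = 300 / 0.67 = 447.761 mg

D_sublingual = 448 mg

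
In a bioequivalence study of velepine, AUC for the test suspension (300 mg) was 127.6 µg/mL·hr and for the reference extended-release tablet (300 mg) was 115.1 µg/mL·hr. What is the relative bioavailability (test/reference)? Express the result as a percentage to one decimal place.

F_rel = 110.9%

F_rel = (AUC_test/D_test) / (AUC_ref/D_ref)
      = (127.6/300) / (115.1/300)
      = 0.425333 / 0.383667 = 1.1086 = 110.86%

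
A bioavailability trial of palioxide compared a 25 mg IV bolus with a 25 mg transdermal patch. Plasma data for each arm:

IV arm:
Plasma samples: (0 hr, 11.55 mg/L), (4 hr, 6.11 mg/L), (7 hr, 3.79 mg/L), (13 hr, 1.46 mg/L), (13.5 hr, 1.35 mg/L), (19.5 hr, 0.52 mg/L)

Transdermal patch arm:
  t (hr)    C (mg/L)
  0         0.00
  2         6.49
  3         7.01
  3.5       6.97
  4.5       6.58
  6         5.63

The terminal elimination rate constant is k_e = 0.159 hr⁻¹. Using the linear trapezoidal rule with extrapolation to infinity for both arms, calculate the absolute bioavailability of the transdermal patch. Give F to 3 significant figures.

Trapezoidal AUC_0→19.5 (IV):
  [0→4]: (11.55+6.11)/2 × 4 = 35.32
  [4→7]: (6.11+3.79)/2 × 3 = 14.85
  [7→13]: (3.79+1.46)/2 × 6 = 15.75
  [13→13.5]: (1.46+1.35)/2 × 0.5 = 0.7025
  [13.5→19.5]: (1.35+0.52)/2 × 6 = 5.61
  Sum = 72.2325 mg/L·hr
IV tail: 0.52/0.159 = 3.270; AUC_iv,0→∞ = 72.2325 + 3.270 = 75.5025 mg/L·hr
Trapezoidal AUC_0→6 (transdermal patch):
  [0→2]: (0.00+6.49)/2 × 2 = 6.49
  [2→3]: (6.49+7.01)/2 × 1 = 6.75
  [3→3.5]: (7.01+6.97)/2 × 0.5 = 3.495
  [3.5→4.5]: (6.97+6.58)/2 × 1 = 6.775
  [4.5→6]: (6.58+5.63)/2 × 1.5 = 9.1575
  Sum = 32.6675 mg/L·hr
transdermal patch tail: 5.63/0.159 = 35.409; AUC_ev,0→∞ = 32.6675 + 35.409 = 68.0765 mg/L·hr
F = (AUC_ev/D_ev)/(AUC_iv/D_iv) = (68.0765/25)/(75.5025/25) = 2.72306/3.0201 = 0.9016

F = 0.902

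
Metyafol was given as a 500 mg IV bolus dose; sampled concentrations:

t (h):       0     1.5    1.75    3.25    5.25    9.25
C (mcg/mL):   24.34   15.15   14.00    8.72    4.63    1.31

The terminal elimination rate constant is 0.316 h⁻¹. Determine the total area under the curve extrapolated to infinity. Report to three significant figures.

Trapezoidal AUC_0→9.25:
  [0→1.5]: (24.34+15.15)/2 × 1.5 = 29.6175
  [1.5→1.75]: (15.15+14.00)/2 × 0.25 = 3.64375
  [1.75→3.25]: (14.00+8.72)/2 × 1.5 = 17.04
  [3.25→5.25]: (8.72+4.63)/2 × 2 = 13.35
  [5.25→9.25]: (4.63+1.31)/2 × 4 = 11.88
  Sum = 75.53125 mcg/mL·h
Extrapolated tail: C_last / k_e = 1.31 / 0.316 = 4.146
AUC_0→∞ = 75.53125 + 4.146 = 79.67725 mcg/mL·h

AUC = 79.7 mcg/mL·h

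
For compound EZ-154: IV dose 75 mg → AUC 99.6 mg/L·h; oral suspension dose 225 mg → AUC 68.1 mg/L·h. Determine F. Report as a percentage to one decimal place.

F = 22.8%

F = (AUC_ev / D_ev) / (AUC_iv / D_iv)
  = (68.1/225) / (99.6/75)
  = 0.302667 / 1.328 = 0.2279
  = 22.79%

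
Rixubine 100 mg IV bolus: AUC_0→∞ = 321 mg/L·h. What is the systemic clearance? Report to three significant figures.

CL = Dose_iv / AUC_0→∞
   = 100 / 321 = 0.311526 L/h

CL = 0.312 L/h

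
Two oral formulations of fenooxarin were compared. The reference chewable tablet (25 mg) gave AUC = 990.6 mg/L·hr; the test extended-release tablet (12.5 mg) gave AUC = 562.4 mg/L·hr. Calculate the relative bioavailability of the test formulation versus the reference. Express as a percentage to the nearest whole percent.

F_rel = 114%

F_rel = (AUC_test/D_test) / (AUC_ref/D_ref)
      = (562.4/12.5) / (990.6/25)
      = 44.992 / 39.624 = 1.1355 = 113.55%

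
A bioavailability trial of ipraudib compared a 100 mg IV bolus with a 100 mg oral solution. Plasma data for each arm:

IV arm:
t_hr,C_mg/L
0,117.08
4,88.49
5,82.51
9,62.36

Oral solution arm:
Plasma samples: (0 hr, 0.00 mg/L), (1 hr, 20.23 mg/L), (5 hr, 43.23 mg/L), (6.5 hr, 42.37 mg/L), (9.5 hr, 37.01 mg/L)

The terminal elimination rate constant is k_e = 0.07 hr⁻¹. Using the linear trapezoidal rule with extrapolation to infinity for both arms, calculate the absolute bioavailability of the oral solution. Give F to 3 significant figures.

F = 0.506

Trapezoidal AUC_0→9 (IV):
  [0→4]: (117.08+88.49)/2 × 4 = 411.14
  [4→5]: (88.49+82.51)/2 × 1 = 85.5
  [5→9]: (82.51+62.36)/2 × 4 = 289.74
  Sum = 786.38 mg/L·hr
IV tail: 62.36/0.07 = 890.857; AUC_iv,0→∞ = 786.38 + 890.857 = 1677.237 mg/L·hr
Trapezoidal AUC_0→9.5 (oral solution):
  [0→1]: (0.00+20.23)/2 × 1 = 10.115
  [1→5]: (20.23+43.23)/2 × 4 = 126.92
  [5→6.5]: (43.23+42.37)/2 × 1.5 = 64.2
  [6.5→9.5]: (42.37+37.01)/2 × 3 = 119.07
  Sum = 320.305 mg/L·hr
oral solution tail: 37.01/0.07 = 528.714; AUC_ev,0→∞ = 320.305 + 528.714 = 849.019 mg/L·hr
F = (AUC_ev/D_ev)/(AUC_iv/D_iv) = (849.019/100)/(1677.237/100) = 8.49019/16.77237 = 0.5062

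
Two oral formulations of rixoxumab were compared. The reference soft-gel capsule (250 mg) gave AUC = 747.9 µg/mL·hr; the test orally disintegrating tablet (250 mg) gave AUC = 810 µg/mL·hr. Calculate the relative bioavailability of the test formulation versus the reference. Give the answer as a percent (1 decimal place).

F_rel = 108.3%

F_rel = (AUC_test/D_test) / (AUC_ref/D_ref)
      = (810/250) / (747.9/250)
      = 3.24 / 2.9916 = 1.0830 = 108.30%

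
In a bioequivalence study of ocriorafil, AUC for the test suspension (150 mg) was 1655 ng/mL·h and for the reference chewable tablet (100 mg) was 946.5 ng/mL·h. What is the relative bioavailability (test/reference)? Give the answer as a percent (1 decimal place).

F_rel = 116.6%

F_rel = (AUC_test/D_test) / (AUC_ref/D_ref)
      = (1655/150) / (946.5/100)
      = 11.0333 / 9.465 = 1.1657 = 116.57%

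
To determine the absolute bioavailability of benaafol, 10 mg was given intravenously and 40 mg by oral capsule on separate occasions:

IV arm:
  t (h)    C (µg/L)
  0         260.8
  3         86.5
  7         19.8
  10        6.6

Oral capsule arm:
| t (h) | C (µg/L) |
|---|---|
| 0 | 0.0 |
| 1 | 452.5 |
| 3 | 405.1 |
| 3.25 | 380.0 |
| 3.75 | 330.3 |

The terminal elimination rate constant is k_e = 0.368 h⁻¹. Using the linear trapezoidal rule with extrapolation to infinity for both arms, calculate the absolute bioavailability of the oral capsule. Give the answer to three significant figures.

Trapezoidal AUC_0→10 (IV):
  [0→3]: (260.8+86.5)/2 × 3 = 520.95
  [3→7]: (86.5+19.8)/2 × 4 = 212.6
  [7→10]: (19.8+6.6)/2 × 3 = 39.6
  Sum = 773.15 µg/L·h
IV tail: 6.6/0.368 = 17.935; AUC_iv,0→∞ = 773.15 + 17.935 = 791.085 µg/L·h
Trapezoidal AUC_0→3.75 (oral capsule):
  [0→1]: (0.0+452.5)/2 × 1 = 226.25
  [1→3]: (452.5+405.1)/2 × 2 = 857.6
  [3→3.25]: (405.1+380.0)/2 × 0.25 = 98.1375
  [3.25→3.75]: (380.0+330.3)/2 × 0.5 = 177.575
  Sum = 1359.5625 µg/L·h
oral capsule tail: 330.3/0.368 = 897.554; AUC_ev,0→∞ = 1359.5625 + 897.554 = 2257.1165 µg/L·h
F = (AUC_ev/D_ev)/(AUC_iv/D_iv) = (2257.1165/40)/(791.085/10) = 56.4279/79.1085 = 0.7133

F = 0.713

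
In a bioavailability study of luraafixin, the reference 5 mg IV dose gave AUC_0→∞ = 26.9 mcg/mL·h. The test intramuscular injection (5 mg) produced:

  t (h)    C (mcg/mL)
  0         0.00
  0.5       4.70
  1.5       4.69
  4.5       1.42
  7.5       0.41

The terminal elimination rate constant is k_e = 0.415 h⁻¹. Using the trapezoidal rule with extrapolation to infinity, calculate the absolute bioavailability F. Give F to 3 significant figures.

F = 0.698

Trapezoidal AUC_0→7.5 (intramuscular injection):
  [0→0.5]: (0.00+4.70)/2 × 0.5 = 1.175
  [0.5→1.5]: (4.70+4.69)/2 × 1 = 4.695
  [1.5→4.5]: (4.69+1.42)/2 × 3 = 9.165
  [4.5→7.5]: (1.42+0.41)/2 × 3 = 2.745
  Sum = 17.78 mcg/mL·h
Tail: C_last/k_e = 0.41/0.415 = 0.988
AUC_0→∞ (intramuscular injection) = 17.78 + 0.988 = 18.768 mcg/mL·h
F = (AUC_ev/D_ev)/(AUC_iv/D_iv) = (18.768/5)/(26.9/5) = 3.7536/5.38 = 0.6977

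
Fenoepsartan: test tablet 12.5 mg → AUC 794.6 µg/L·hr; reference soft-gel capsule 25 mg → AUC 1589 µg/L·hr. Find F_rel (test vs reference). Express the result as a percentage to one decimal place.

F_rel = (AUC_test/D_test) / (AUC_ref/D_ref)
      = (794.6/12.5) / (1589/25)
      = 63.568 / 63.56 = 1.0001 = 100.01%

F_rel = 100.0%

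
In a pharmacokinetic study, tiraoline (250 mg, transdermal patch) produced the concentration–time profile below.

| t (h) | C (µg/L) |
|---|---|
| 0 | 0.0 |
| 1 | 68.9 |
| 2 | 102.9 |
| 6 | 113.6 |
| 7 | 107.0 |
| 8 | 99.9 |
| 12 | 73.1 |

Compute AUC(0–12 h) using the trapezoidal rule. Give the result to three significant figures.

AUC = 1110 µg/L·h

Trapezoidal AUC_0→12:
  [0→1]: (0.0+68.9)/2 × 1 = 34.45
  [1→2]: (68.9+102.9)/2 × 1 = 85.9
  [2→6]: (102.9+113.6)/2 × 4 = 433.0
  [6→7]: (113.6+107.0)/2 × 1 = 110.3
  [7→8]: (107.0+99.9)/2 × 1 = 103.45
  [8→12]: (99.9+73.1)/2 × 4 = 346.0
  Sum = 1113.1 µg/L·h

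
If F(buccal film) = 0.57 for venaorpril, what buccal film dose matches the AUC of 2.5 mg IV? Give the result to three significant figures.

For equal systemic exposure: F × D_ev = D_iv
D_ev = D_iv / F = 2.5 / 0.57 = 4.38596 mg

D_buccal = 4.39 mg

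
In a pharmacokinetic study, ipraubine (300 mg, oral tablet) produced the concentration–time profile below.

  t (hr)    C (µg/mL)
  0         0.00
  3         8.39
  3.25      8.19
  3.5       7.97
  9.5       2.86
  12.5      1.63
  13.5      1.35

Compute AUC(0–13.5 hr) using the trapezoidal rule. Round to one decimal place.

AUC = 57.4 µg/mL·hr

Trapezoidal AUC_0→13.5:
  [0→3]: (0.00+8.39)/2 × 3 = 12.585
  [3→3.25]: (8.39+8.19)/2 × 0.25 = 2.0725
  [3.25→3.5]: (8.19+7.97)/2 × 0.25 = 2.02
  [3.5→9.5]: (7.97+2.86)/2 × 6 = 32.49
  [9.5→12.5]: (2.86+1.63)/2 × 3 = 6.735
  [12.5→13.5]: (1.63+1.35)/2 × 1 = 1.49
  Sum = 57.3925 µg/mL·hr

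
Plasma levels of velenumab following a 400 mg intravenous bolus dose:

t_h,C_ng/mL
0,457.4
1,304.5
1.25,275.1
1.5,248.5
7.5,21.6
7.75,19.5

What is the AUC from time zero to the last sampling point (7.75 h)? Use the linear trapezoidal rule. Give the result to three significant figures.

Trapezoidal AUC_0→7.75:
  [0→1]: (457.4+304.5)/2 × 1 = 380.95
  [1→1.25]: (304.5+275.1)/2 × 0.25 = 72.45
  [1.25→1.5]: (275.1+248.5)/2 × 0.25 = 65.45
  [1.5→7.5]: (248.5+21.6)/2 × 6 = 810.3
  [7.5→7.75]: (21.6+19.5)/2 × 0.25 = 5.1375
  Sum = 1334.2875 ng/mL·h

AUC = 1330 ng/mL·h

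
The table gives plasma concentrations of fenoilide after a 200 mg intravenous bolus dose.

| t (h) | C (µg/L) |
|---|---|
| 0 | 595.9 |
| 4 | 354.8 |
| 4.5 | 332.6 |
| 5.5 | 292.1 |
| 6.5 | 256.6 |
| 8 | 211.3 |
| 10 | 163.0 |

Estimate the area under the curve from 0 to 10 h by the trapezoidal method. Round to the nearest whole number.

AUC = 3385 µg/L·h

Trapezoidal AUC_0→10:
  [0→4]: (595.9+354.8)/2 × 4 = 1901.4
  [4→4.5]: (354.8+332.6)/2 × 0.5 = 171.85
  [4.5→5.5]: (332.6+292.1)/2 × 1 = 312.35
  [5.5→6.5]: (292.1+256.6)/2 × 1 = 274.35
  [6.5→8]: (256.6+211.3)/2 × 1.5 = 350.925
  [8→10]: (211.3+163.0)/2 × 2 = 374.3
  Sum = 3385.175 µg/L·h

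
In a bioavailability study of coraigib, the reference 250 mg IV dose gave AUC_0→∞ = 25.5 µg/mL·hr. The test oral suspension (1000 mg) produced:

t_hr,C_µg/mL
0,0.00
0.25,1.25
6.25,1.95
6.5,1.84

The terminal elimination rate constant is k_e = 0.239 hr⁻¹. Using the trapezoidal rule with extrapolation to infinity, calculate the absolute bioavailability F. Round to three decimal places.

Trapezoidal AUC_0→6.5 (oral suspension):
  [0→0.25]: (0.00+1.25)/2 × 0.25 = 0.15625
  [0.25→6.25]: (1.25+1.95)/2 × 6 = 9.6
  [6.25→6.5]: (1.95+1.84)/2 × 0.25 = 0.47375
  Sum = 10.23 µg/mL·hr
Tail: C_last/k_e = 1.84/0.239 = 7.699
AUC_0→∞ (oral suspension) = 10.23 + 7.699 = 17.929 µg/mL·hr
F = (AUC_ev/D_ev)/(AUC_iv/D_iv) = (17.929/1000)/(25.5/250) = 0.017929/0.102 = 0.1758

F = 0.176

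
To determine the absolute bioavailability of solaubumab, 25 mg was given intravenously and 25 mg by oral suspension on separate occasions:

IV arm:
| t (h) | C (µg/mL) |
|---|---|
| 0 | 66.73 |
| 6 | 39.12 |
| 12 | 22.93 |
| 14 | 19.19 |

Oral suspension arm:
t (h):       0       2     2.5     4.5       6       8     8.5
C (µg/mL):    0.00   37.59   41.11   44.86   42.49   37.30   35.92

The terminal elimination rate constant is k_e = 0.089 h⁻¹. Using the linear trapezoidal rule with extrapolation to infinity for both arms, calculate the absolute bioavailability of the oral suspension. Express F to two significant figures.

Trapezoidal AUC_0→14 (IV):
  [0→6]: (66.73+39.12)/2 × 6 = 317.55
  [6→12]: (39.12+22.93)/2 × 6 = 186.15
  [12→14]: (22.93+19.19)/2 × 2 = 42.12
  Sum = 545.82 µg/mL·h
IV tail: 19.19/0.089 = 215.618; AUC_iv,0→∞ = 545.82 + 215.618 = 761.438 µg/mL·h
Trapezoidal AUC_0→8.5 (oral suspension):
  [0→2]: (0.00+37.59)/2 × 2 = 37.59
  [2→2.5]: (37.59+41.11)/2 × 0.5 = 19.675
  [2.5→4.5]: (41.11+44.86)/2 × 2 = 85.97
  [4.5→6]: (44.86+42.49)/2 × 1.5 = 65.5125
  [6→8]: (42.49+37.30)/2 × 2 = 79.79
  [8→8.5]: (37.30+35.92)/2 × 0.5 = 18.305
  Sum = 306.8425 µg/mL·h
oral suspension tail: 35.92/0.089 = 403.596; AUC_ev,0→∞ = 306.8425 + 403.596 = 710.4385 µg/mL·h
F = (AUC_ev/D_ev)/(AUC_iv/D_iv) = (710.4385/25)/(761.438/25) = 28.41754/30.45752 = 0.9330

F = 0.93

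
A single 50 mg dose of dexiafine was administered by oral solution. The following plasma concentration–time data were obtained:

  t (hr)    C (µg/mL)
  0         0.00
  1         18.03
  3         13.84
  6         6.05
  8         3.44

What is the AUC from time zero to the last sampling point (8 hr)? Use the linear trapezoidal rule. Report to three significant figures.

Trapezoidal AUC_0→8:
  [0→1]: (0.00+18.03)/2 × 1 = 9.015
  [1→3]: (18.03+13.84)/2 × 2 = 31.87
  [3→6]: (13.84+6.05)/2 × 3 = 29.835
  [6→8]: (6.05+3.44)/2 × 2 = 9.49
  Sum = 80.21 µg/mL·hr

AUC = 80.2 µg/mL·hr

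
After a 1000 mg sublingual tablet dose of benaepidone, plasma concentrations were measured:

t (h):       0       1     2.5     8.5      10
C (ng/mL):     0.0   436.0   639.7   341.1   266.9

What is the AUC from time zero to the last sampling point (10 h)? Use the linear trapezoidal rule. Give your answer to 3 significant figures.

AUC = 4420 ng/mL·h

Trapezoidal AUC_0→10:
  [0→1]: (0.0+436.0)/2 × 1 = 218.0
  [1→2.5]: (436.0+639.7)/2 × 1.5 = 806.775
  [2.5→8.5]: (639.7+341.1)/2 × 6 = 2942.4
  [8.5→10]: (341.1+266.9)/2 × 1.5 = 456.0
  Sum = 4423.175 ng/mL·h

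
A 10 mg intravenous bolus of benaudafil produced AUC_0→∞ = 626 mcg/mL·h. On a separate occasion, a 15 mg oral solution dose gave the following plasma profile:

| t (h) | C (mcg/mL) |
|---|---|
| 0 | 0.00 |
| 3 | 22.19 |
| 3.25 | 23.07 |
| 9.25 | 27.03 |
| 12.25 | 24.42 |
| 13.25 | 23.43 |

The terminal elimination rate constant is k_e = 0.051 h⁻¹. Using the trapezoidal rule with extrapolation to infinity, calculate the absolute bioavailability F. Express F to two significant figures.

F = 0.80

Trapezoidal AUC_0→13.25 (oral solution):
  [0→3]: (0.00+22.19)/2 × 3 = 33.285
  [3→3.25]: (22.19+23.07)/2 × 0.25 = 5.6575
  [3.25→9.25]: (23.07+27.03)/2 × 6 = 150.3
  [9.25→12.25]: (27.03+24.42)/2 × 3 = 77.175
  [12.25→13.25]: (24.42+23.43)/2 × 1 = 23.925
  Sum = 290.3425 mcg/mL·h
Tail: C_last/k_e = 23.43/0.051 = 459.412
AUC_0→∞ (oral solution) = 290.3425 + 459.412 = 749.7545 mcg/mL·h
F = (AUC_ev/D_ev)/(AUC_iv/D_iv) = (749.7545/15)/(626/10) = 49.9836/62.6 = 0.7985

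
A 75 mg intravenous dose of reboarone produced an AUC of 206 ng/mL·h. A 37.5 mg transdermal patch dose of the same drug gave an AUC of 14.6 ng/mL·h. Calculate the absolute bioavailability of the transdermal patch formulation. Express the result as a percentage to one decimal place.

F = (AUC_ev / D_ev) / (AUC_iv / D_iv)
  = (14.6/37.5) / (206/75)
  = 0.389333 / 2.74667 = 0.1417
  = 14.17%

F = 14.2%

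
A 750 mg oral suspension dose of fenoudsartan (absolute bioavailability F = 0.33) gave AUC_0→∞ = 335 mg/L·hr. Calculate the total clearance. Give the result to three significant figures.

CL = F × Dose / AUC_0→∞
   = 0.33 × 750 / 335 = 0.738806 L/hr

CL = 0.739 L/hr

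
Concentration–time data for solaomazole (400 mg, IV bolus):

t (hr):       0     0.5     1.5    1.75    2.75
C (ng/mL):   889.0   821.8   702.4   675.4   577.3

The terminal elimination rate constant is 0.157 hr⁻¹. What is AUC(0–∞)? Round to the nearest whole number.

Trapezoidal AUC_0→2.75:
  [0→0.5]: (889.0+821.8)/2 × 0.5 = 427.7
  [0.5→1.5]: (821.8+702.4)/2 × 1 = 762.1
  [1.5→1.75]: (702.4+675.4)/2 × 0.25 = 172.225
  [1.75→2.75]: (675.4+577.3)/2 × 1 = 626.35
  Sum = 1988.375 ng/mL·hr
Extrapolated tail: C_last / k_e = 577.3 / 0.157 = 3677.070
AUC_0→∞ = 1988.375 + 3677.070 = 5665.445 ng/mL·hr

AUC = 5665 ng/mL·hr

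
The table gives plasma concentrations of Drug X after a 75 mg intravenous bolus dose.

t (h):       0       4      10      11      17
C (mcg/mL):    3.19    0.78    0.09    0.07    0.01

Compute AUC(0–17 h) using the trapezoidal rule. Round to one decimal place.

Trapezoidal AUC_0→17:
  [0→4]: (3.19+0.78)/2 × 4 = 7.94
  [4→10]: (0.78+0.09)/2 × 6 = 2.61
  [10→11]: (0.09+0.07)/2 × 1 = 0.08
  [11→17]: (0.07+0.01)/2 × 6 = 0.24
  Sum = 10.87 mcg/mL·h

AUC = 10.9 mcg/mL·h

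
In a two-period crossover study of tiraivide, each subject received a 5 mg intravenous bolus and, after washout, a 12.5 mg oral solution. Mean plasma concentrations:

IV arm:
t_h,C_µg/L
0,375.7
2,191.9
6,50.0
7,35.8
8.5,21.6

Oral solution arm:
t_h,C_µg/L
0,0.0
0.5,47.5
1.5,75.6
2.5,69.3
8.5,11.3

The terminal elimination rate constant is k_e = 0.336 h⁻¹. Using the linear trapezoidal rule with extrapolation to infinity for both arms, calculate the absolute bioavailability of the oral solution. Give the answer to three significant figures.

F = 0.140

Trapezoidal AUC_0→8.5 (IV):
  [0→2]: (375.7+191.9)/2 × 2 = 567.6
  [2→6]: (191.9+50.0)/2 × 4 = 483.8
  [6→7]: (50.0+35.8)/2 × 1 = 42.9
  [7→8.5]: (35.8+21.6)/2 × 1.5 = 43.05
  Sum = 1137.35 µg/L·h
IV tail: 21.6/0.336 = 64.286; AUC_iv,0→∞ = 1137.35 + 64.286 = 1201.636 µg/L·h
Trapezoidal AUC_0→8.5 (oral solution):
  [0→0.5]: (0.0+47.5)/2 × 0.5 = 11.875
  [0.5→1.5]: (47.5+75.6)/2 × 1 = 61.55
  [1.5→2.5]: (75.6+69.3)/2 × 1 = 72.45
  [2.5→8.5]: (69.3+11.3)/2 × 6 = 241.8
  Sum = 387.675 µg/L·h
oral solution tail: 11.3/0.336 = 33.631; AUC_ev,0→∞ = 387.675 + 33.631 = 421.306 µg/L·h
F = (AUC_ev/D_ev)/(AUC_iv/D_iv) = (421.306/12.5)/(1201.636/5) = 33.70448/240.3272 = 0.1402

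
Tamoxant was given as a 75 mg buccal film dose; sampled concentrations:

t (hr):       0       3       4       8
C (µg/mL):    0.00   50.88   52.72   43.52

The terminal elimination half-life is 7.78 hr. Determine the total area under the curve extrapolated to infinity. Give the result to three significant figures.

AUC = 809 µg/mL·hr

Trapezoidal AUC_0→8:
  [0→3]: (0.00+50.88)/2 × 3 = 76.32
  [3→4]: (50.88+52.72)/2 × 1 = 51.8
  [4→8]: (52.72+43.52)/2 × 4 = 192.48
  Sum = 320.6 µg/mL·hr
k_e = ln2 / t½ = 0.693147 / 7.78 = 0.0891 hr^-1
Extrapolated tail: C_last / k_e = 43.52 / 0.0891 = 488.440
AUC_0→∞ = 320.6 + 488.440 = 809.04 µg/mL·hr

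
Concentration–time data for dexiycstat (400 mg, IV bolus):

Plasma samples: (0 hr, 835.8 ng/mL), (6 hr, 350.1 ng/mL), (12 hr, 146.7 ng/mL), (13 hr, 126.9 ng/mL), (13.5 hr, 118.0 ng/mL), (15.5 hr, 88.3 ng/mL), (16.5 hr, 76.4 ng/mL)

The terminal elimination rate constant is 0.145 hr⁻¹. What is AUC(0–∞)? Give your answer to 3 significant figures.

Trapezoidal AUC_0→16.5:
  [0→6]: (835.8+350.1)/2 × 6 = 3557.7
  [6→12]: (350.1+146.7)/2 × 6 = 1490.4
  [12→13]: (146.7+126.9)/2 × 1 = 136.8
  [13→13.5]: (126.9+118.0)/2 × 0.5 = 61.225
  [13.5→15.5]: (118.0+88.3)/2 × 2 = 206.3
  [15.5→16.5]: (88.3+76.4)/2 × 1 = 82.35
  Sum = 5534.775 ng/mL·hr
Extrapolated tail: C_last / k_e = 76.4 / 0.145 = 526.897
AUC_0→∞ = 5534.775 + 526.897 = 6061.672 ng/mL·hr

AUC = 6060 ng/mL·hr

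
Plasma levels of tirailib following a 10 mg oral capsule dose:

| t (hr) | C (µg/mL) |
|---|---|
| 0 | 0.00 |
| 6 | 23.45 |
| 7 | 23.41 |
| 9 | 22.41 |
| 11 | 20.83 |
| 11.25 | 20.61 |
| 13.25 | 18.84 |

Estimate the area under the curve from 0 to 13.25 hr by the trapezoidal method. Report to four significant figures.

Trapezoidal AUC_0→13.25:
  [0→6]: (0.00+23.45)/2 × 6 = 70.35
  [6→7]: (23.45+23.41)/2 × 1 = 23.43
  [7→9]: (23.41+22.41)/2 × 2 = 45.82
  [9→11]: (22.41+20.83)/2 × 2 = 43.24
  [11→11.25]: (20.83+20.61)/2 × 0.25 = 5.18
  [11.25→13.25]: (20.61+18.84)/2 × 2 = 39.45
  Sum = 227.47 µg/mL·hr

AUC = 227.5 µg/mL·hr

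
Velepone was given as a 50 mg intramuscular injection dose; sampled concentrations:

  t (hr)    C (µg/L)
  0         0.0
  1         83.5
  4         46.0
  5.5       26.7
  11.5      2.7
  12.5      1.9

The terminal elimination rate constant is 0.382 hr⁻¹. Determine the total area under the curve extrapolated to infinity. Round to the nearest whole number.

AUC = 386 µg/L·hr

Trapezoidal AUC_0→12.5:
  [0→1]: (0.0+83.5)/2 × 1 = 41.75
  [1→4]: (83.5+46.0)/2 × 3 = 194.25
  [4→5.5]: (46.0+26.7)/2 × 1.5 = 54.525
  [5.5→11.5]: (26.7+2.7)/2 × 6 = 88.2
  [11.5→12.5]: (2.7+1.9)/2 × 1 = 2.3
  Sum = 381.025 µg/L·hr
Extrapolated tail: C_last / k_e = 1.9 / 0.382 = 4.974
AUC_0→∞ = 381.025 + 4.974 = 385.999 µg/L·hr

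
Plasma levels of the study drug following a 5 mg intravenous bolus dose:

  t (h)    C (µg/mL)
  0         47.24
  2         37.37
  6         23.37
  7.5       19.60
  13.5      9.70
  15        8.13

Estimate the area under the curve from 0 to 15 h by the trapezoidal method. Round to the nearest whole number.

Trapezoidal AUC_0→15:
  [0→2]: (47.24+37.37)/2 × 2 = 84.61
  [2→6]: (37.37+23.37)/2 × 4 = 121.48
  [6→7.5]: (23.37+19.60)/2 × 1.5 = 32.2275
  [7.5→13.5]: (19.60+9.70)/2 × 6 = 87.9
  [13.5→15]: (9.70+8.13)/2 × 1.5 = 13.3725
  Sum = 339.59 µg/mL·h

AUC = 340 µg/mL·h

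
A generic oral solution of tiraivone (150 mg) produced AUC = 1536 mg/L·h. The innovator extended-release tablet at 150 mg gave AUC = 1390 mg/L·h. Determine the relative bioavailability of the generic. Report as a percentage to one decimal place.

F_rel = 110.5%

F_rel = (AUC_test/D_test) / (AUC_ref/D_ref)
      = (1536/150) / (1390/150)
      = 10.24 / 9.26667 = 1.1050 = 110.50%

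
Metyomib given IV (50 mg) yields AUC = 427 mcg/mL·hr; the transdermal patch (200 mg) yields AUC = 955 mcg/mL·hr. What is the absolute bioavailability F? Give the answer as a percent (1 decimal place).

F = (AUC_ev / D_ev) / (AUC_iv / D_iv)
  = (955/200) / (427/50)
  = 4.775 / 8.54 = 0.5591
  = 55.91%

F = 55.9%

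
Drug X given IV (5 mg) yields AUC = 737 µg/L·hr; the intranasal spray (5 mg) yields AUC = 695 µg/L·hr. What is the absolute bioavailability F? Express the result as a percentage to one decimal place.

F = (AUC_ev / D_ev) / (AUC_iv / D_iv)
  = (695/5) / (737/5)
  = 139 / 147.4 = 0.9430
  = 94.30%

F = 94.3%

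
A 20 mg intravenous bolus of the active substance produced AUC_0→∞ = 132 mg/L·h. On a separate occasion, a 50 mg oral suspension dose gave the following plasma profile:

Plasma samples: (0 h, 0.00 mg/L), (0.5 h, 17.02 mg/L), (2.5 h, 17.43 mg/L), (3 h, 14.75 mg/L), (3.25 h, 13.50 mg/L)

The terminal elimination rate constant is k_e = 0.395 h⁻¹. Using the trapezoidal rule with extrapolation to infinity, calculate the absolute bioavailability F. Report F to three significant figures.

Trapezoidal AUC_0→3.25 (oral suspension):
  [0→0.5]: (0.00+17.02)/2 × 0.5 = 4.255
  [0.5→2.5]: (17.02+17.43)/2 × 2 = 34.45
  [2.5→3]: (17.43+14.75)/2 × 0.5 = 8.045
  [3→3.25]: (14.75+13.50)/2 × 0.25 = 3.53125
  Sum = 50.28125 mg/L·h
Tail: C_last/k_e = 13.50/0.395 = 34.177
AUC_0→∞ (oral suspension) = 50.28125 + 34.177 = 84.45825 mg/L·h
F = (AUC_ev/D_ev)/(AUC_iv/D_iv) = (84.45825/50)/(132/20) = 1.689165/6.6 = 0.2559

F = 0.256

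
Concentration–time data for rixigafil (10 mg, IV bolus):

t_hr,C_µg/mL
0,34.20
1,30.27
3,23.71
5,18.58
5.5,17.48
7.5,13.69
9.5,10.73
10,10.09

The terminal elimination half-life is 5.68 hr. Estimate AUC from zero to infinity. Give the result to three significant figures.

Trapezoidal AUC_0→10:
  [0→1]: (34.20+30.27)/2 × 1 = 32.235
  [1→3]: (30.27+23.71)/2 × 2 = 53.98
  [3→5]: (23.71+18.58)/2 × 2 = 42.29
  [5→5.5]: (18.58+17.48)/2 × 0.5 = 9.015
  [5.5→7.5]: (17.48+13.69)/2 × 2 = 31.17
  [7.5→9.5]: (13.69+10.73)/2 × 2 = 24.42
  [9.5→10]: (10.73+10.09)/2 × 0.5 = 5.205
  Sum = 198.315 µg/mL·hr
k_e = ln2 / t½ = 0.693147 / 5.68 = 0.1220 hr^-1
Extrapolated tail: C_last / k_e = 10.09 / 0.122 = 82.705
AUC_0→∞ = 198.315 + 82.705 = 281.02 µg/mL·hr

AUC = 281 µg/mL·hr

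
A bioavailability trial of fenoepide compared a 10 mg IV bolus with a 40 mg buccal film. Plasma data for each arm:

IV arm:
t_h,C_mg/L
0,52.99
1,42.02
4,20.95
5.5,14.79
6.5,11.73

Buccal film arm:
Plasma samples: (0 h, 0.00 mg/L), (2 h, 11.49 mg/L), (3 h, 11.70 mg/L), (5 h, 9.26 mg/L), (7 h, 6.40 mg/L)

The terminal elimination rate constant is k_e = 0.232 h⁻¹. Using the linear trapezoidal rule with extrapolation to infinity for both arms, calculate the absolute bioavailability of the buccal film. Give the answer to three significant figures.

F = 0.0938

Trapezoidal AUC_0→6.5 (IV):
  [0→1]: (52.99+42.02)/2 × 1 = 47.505
  [1→4]: (42.02+20.95)/2 × 3 = 94.455
  [4→5.5]: (20.95+14.79)/2 × 1.5 = 26.805
  [5.5→6.5]: (14.79+11.73)/2 × 1 = 13.26
  Sum = 182.025 mg/L·h
IV tail: 11.73/0.232 = 50.560; AUC_iv,0→∞ = 182.025 + 50.560 = 232.585 mg/L·h
Trapezoidal AUC_0→7 (buccal film):
  [0→2]: (0.00+11.49)/2 × 2 = 11.49
  [2→3]: (11.49+11.70)/2 × 1 = 11.595
  [3→5]: (11.70+9.26)/2 × 2 = 20.96
  [5→7]: (9.26+6.40)/2 × 2 = 15.66
  Sum = 59.705 mg/L·h
buccal film tail: 6.40/0.232 = 27.586; AUC_ev,0→∞ = 59.705 + 27.586 = 87.291 mg/L·h
F = (AUC_ev/D_ev)/(AUC_iv/D_iv) = (87.291/40)/(232.585/10) = 2.182275/23.2585 = 0.0938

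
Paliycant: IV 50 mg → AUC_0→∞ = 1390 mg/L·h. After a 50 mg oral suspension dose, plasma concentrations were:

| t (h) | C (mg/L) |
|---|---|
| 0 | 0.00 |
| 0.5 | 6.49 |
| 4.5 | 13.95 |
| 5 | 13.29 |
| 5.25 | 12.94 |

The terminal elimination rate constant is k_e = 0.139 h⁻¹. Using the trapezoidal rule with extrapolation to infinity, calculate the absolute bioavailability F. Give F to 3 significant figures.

F = 0.105

Trapezoidal AUC_0→5.25 (oral suspension):
  [0→0.5]: (0.00+6.49)/2 × 0.5 = 1.6225
  [0.5→4.5]: (6.49+13.95)/2 × 4 = 40.88
  [4.5→5]: (13.95+13.29)/2 × 0.5 = 6.81
  [5→5.25]: (13.29+12.94)/2 × 0.25 = 3.27875
  Sum = 52.59125 mg/L·h
Tail: C_last/k_e = 12.94/0.139 = 93.094
AUC_0→∞ (oral suspension) = 52.59125 + 93.094 = 145.68525 mg/L·h
F = (AUC_ev/D_ev)/(AUC_iv/D_iv) = (145.68525/50)/(1390/50) = 2.913705/27.8 = 0.1048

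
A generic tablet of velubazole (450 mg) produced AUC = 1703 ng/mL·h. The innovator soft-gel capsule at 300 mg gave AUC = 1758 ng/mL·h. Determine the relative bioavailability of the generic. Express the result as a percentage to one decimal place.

F_rel = 64.6%

F_rel = (AUC_test/D_test) / (AUC_ref/D_ref)
      = (1703/450) / (1758/300)
      = 3.78444 / 5.86 = 0.6458 = 64.58%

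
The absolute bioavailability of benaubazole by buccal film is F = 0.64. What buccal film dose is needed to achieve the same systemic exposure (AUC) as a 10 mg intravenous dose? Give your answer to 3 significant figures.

D_buccal = 15.6 mg

For equal systemic exposure: F × D_ev = D_iv
D_ev = D_iv / F = 10 / 0.64 = 15.625 mg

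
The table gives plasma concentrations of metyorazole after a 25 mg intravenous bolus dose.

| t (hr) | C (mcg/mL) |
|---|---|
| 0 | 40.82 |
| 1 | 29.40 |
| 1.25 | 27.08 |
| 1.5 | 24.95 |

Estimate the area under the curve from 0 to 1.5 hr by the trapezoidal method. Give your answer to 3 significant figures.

Trapezoidal AUC_0→1.5:
  [0→1]: (40.82+29.40)/2 × 1 = 35.11
  [1→1.25]: (29.40+27.08)/2 × 0.25 = 7.06
  [1.25→1.5]: (27.08+24.95)/2 × 0.25 = 6.50375
  Sum = 48.67375 mcg/mL·hr

AUC = 48.7 mcg/mL·hr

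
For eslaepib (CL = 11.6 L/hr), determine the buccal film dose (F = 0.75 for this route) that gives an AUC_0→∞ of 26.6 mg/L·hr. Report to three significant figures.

Dose = 411 mg

Dose = CL × AUC_0→∞ / F
     = 11.6 × 26.6 / 0.75 = 411.413 mg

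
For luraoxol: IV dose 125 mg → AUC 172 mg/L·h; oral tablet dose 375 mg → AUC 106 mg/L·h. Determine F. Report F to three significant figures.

F = (AUC_ev / D_ev) / (AUC_iv / D_iv)
  = (106/375) / (172/125)
  = 0.282667 / 1.376 = 0.2054

F = 0.205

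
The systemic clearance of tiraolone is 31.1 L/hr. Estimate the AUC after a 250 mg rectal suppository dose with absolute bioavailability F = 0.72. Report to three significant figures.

AUC = 5.79 mg/L·hr

AUC_0→∞ = F × Dose / CL
        = 0.72 × 250 / 31.1 = 5.78778 mg/L·hr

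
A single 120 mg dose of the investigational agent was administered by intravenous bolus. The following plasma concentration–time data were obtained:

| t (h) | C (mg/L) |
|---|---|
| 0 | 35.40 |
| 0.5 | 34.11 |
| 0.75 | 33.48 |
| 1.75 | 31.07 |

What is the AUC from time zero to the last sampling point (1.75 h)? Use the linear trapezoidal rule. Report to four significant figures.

AUC = 58.10 mg/L·h

Trapezoidal AUC_0→1.75:
  [0→0.5]: (35.40+34.11)/2 × 0.5 = 17.3775
  [0.5→0.75]: (34.11+33.48)/2 × 0.25 = 8.44875
  [0.75→1.75]: (33.48+31.07)/2 × 1 = 32.275
  Sum = 58.10125 mg/L·h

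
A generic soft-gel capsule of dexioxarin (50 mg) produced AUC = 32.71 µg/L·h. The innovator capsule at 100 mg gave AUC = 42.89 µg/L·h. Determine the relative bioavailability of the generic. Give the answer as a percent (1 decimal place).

F_rel = (AUC_test/D_test) / (AUC_ref/D_ref)
      = (32.71/50) / (42.89/100)
      = 0.6542 / 0.4289 = 1.5253 = 152.53%

F_rel = 152.5%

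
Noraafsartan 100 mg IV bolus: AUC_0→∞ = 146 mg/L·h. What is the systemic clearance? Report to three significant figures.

CL = Dose_iv / AUC_0→∞
   = 100 / 146 = 0.684932 L/h

CL = 0.685 L/h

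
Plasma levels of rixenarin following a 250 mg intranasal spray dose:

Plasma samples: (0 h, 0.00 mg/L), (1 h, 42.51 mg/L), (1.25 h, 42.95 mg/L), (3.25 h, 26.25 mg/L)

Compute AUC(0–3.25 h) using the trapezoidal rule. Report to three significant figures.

Trapezoidal AUC_0→3.25:
  [0→1]: (0.00+42.51)/2 × 1 = 21.255
  [1→1.25]: (42.51+42.95)/2 × 0.25 = 10.6825
  [1.25→3.25]: (42.95+26.25)/2 × 2 = 69.2
  Sum = 101.1375 mg/L·h

AUC = 101 mg/L·h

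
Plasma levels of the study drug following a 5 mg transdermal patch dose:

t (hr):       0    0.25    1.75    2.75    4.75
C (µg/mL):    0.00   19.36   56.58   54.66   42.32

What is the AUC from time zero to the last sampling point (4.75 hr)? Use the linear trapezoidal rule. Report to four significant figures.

Trapezoidal AUC_0→4.75:
  [0→0.25]: (0.00+19.36)/2 × 0.25 = 2.42
  [0.25→1.75]: (19.36+56.58)/2 × 1.5 = 56.955
  [1.75→2.75]: (56.58+54.66)/2 × 1 = 55.62
  [2.75→4.75]: (54.66+42.32)/2 × 2 = 96.98
  Sum = 211.975 µg/mL·hr

AUC = 212.0 µg/mL·hr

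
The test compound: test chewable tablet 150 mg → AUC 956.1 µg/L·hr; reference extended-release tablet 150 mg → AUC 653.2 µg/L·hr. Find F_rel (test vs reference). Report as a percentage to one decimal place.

F_rel = (AUC_test/D_test) / (AUC_ref/D_ref)
      = (956.1/150) / (653.2/150)
      = 6.374 / 4.35467 = 1.4637 = 146.37%

F_rel = 146.4%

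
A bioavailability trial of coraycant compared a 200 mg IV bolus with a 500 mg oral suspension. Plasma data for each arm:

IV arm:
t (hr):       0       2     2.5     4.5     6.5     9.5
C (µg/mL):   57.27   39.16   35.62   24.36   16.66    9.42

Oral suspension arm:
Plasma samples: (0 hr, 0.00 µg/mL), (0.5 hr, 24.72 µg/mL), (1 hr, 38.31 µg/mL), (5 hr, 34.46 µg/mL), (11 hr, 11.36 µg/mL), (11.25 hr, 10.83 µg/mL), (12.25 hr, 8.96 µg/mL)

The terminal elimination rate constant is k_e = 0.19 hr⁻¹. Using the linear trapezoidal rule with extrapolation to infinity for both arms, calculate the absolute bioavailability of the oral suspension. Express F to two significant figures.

F = 0.48

Trapezoidal AUC_0→9.5 (IV):
  [0→2]: (57.27+39.16)/2 × 2 = 96.43
  [2→2.5]: (39.16+35.62)/2 × 0.5 = 18.695
  [2.5→4.5]: (35.62+24.36)/2 × 2 = 59.98
  [4.5→6.5]: (24.36+16.66)/2 × 2 = 41.02
  [6.5→9.5]: (16.66+9.42)/2 × 3 = 39.12
  Sum = 255.245 µg/mL·hr
IV tail: 9.42/0.19 = 49.579; AUC_iv,0→∞ = 255.245 + 49.579 = 304.824 µg/mL·hr
Trapezoidal AUC_0→12.25 (oral suspension):
  [0→0.5]: (0.00+24.72)/2 × 0.5 = 6.18
  [0.5→1]: (24.72+38.31)/2 × 0.5 = 15.7575
  [1→5]: (38.31+34.46)/2 × 4 = 145.54
  [5→11]: (34.46+11.36)/2 × 6 = 137.46
  [11→11.25]: (11.36+10.83)/2 × 0.25 = 2.77375
  [11.25→12.25]: (10.83+8.96)/2 × 1 = 9.895
  Sum = 317.60625 µg/mL·hr
oral suspension tail: 8.96/0.19 = 47.158; AUC_ev,0→∞ = 317.60625 + 47.158 = 364.76425 µg/mL·hr
F = (AUC_ev/D_ev)/(AUC_iv/D_iv) = (364.76425/500)/(304.824/200) = 0.7295285/1.52412 = 0.4787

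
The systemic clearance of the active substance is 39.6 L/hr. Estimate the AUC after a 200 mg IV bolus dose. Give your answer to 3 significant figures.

AUC_0→∞ = Dose_iv / CL
        = 200 / 39.6 = 5.05051 mg/L·hr

AUC = 5.05 mg/L·hr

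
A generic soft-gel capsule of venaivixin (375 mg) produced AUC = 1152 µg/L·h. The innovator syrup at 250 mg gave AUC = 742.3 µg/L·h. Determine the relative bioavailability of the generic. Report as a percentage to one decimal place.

F_rel = 103.5%

F_rel = (AUC_test/D_test) / (AUC_ref/D_ref)
      = (1152/375) / (742.3/250)
      = 3.072 / 2.9692 = 1.0346 = 103.46%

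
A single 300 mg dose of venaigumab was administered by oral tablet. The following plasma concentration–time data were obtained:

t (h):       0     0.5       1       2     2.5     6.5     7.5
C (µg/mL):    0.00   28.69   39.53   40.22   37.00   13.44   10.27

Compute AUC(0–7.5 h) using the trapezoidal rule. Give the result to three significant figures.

Trapezoidal AUC_0→7.5:
  [0→0.5]: (0.00+28.69)/2 × 0.5 = 7.1725
  [0.5→1]: (28.69+39.53)/2 × 0.5 = 17.055
  [1→2]: (39.53+40.22)/2 × 1 = 39.875
  [2→2.5]: (40.22+37.00)/2 × 0.5 = 19.305
  [2.5→6.5]: (37.00+13.44)/2 × 4 = 100.88
  [6.5→7.5]: (13.44+10.27)/2 × 1 = 11.855
  Sum = 196.1425 µg/mL·h

AUC = 196 µg/mL·h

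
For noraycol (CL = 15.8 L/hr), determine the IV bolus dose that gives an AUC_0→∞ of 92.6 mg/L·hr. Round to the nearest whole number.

Dose = 1463 mg

Dose_iv = CL × AUC_0→∞
     = 15.8 × 92.6 = 1463.08 mg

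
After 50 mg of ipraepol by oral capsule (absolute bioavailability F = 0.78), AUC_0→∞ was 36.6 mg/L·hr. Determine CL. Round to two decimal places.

CL = 1.07 L/hr

CL = F × Dose / AUC_0→∞
   = 0.78 × 50 / 36.6 = 1.06557 L/hr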